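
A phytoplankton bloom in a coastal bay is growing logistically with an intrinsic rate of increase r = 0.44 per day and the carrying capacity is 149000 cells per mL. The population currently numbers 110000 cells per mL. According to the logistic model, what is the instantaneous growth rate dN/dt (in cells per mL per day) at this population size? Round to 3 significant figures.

dN/dt = rN(1 − N/K) = 0.44 × 110000 × (1 − 110000/149000).
1 − 110000/149000 = 0.26174; dN/dt = 0.44 × 110000 × 0.26174 = 12668.

12700 cells per mL per day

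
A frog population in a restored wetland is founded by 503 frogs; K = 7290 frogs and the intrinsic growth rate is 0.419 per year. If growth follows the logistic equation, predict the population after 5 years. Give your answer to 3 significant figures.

A = (K − N₀)/N₀ = (7290 − 503)/503 = 13.493.
N(t) = K/(1 + A·e^(−rt)) = 7290/(1 + 13.493×e^(−0.419×5)).
e^(−2.095) = 0.12307; denominator = 1 + 13.493×0.12307 = 2.6606.
N = 7290/2.6606 = 2739.99.

2740 frogs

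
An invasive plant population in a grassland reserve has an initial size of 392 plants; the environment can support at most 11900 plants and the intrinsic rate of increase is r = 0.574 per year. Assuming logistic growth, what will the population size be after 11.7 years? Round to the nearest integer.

11491 plants

A = (K − N₀)/N₀ = (11900 − 392)/392 = 29.357.
N(t) = K/(1 + A·e^(−rt)) = 11900/(1 + 29.357×e^(−0.574×11.7)).
e^(−6.716) = 0.0012116; denominator = 1 + 29.357×0.0012116 = 1.0356.
N = 11900/1.0356 = 11491.3.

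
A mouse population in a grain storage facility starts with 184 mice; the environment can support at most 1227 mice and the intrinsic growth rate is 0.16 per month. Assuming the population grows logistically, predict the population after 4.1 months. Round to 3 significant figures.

A = (K − N₀)/N₀ = (1227 − 184)/184 = 5.6685.
N(t) = K/(1 + A·e^(−rt)) = 1227/(1 + 5.6685×e^(−0.16×4.1)).
e^(−0.656) = 0.51892; denominator = 1 + 5.6685×0.51892 = 3.9415.
N = 1227/3.9415 = 311.303.

311 mice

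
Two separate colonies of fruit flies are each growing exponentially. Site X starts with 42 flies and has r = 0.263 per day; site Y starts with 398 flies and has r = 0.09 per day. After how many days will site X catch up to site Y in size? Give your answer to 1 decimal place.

Set 42·e^(0.263t) = 398·e^(0.09t).
e^((0.263 − 0.09)t) = 398/42 → e^(0.173·t) = 9.4762.
0.173·t = ln(9.4762) = 2.2488, so t = 2.2488/0.173 = 12.999.

13.0 days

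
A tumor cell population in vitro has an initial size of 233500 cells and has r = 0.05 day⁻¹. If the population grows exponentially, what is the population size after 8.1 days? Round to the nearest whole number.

N(t) = N₀·e^(rt) = 233500 × e^(0.05×8.1) = 233500 × e^0.405.
e^0.405 ≈ 1.4993, so N ≈ 233500 × 1.4993 = 350087.

350087 cells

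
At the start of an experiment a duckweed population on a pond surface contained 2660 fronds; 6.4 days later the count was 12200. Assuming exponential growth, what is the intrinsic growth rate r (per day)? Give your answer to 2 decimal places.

0.24 per day

From N(t) = N₀·e^(rt): e^(r·6.4) = 12200/2660 = 4.5865.
r·6.4 = ln(4.5865) = 1.5231, so r = 1.5231/6.4 = 0.23799.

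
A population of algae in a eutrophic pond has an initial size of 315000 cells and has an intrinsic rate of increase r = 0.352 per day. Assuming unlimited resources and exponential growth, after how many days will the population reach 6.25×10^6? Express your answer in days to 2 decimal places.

8.49 days

Set N₀·e^(rt) = 6.25×10^6: e^(0.352·t) = 6.25×10^6/315000 = 19.841.
0.352·t = ln(19.841) = 2.9878, so t = 2.9878/0.352 = 8.488.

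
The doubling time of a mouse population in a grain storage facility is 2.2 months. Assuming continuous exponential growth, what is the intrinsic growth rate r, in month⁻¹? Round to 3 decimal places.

r = ln(2)/t_d = 0.6931/2.2 = 0.31507.

0.315 per month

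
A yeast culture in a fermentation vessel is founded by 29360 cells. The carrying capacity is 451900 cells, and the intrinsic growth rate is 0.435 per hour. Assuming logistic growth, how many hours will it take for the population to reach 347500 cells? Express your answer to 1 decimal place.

8.9 hours

A = (K − N₀)/N₀ = (451900 − 29360)/29360 = 14.392.
Solve 451900/(1 + 14.392·e^(−0.435t)) = 347500: 1 + 14.392·e^(−0.435t) = 1.3004, so e^(−0.435t) = 0.0208754.
−0.435·t = ln(0.0208754) = -3.8692, so t = 3.8692/0.435 = 8.8947.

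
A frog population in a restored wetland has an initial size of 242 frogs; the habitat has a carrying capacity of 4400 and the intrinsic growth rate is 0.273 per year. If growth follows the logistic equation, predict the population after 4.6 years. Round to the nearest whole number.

746 frogs

A = (K − N₀)/N₀ = (4400 − 242)/242 = 17.182.
N(t) = K/(1 + A·e^(−rt)) = 4400/(1 + 17.182×e^(−0.273×4.6)).
e^(−1.256) = 0.28485; denominator = 1 + 17.182×0.28485 = 5.8942.
N = 4400/5.8942 = 746.496.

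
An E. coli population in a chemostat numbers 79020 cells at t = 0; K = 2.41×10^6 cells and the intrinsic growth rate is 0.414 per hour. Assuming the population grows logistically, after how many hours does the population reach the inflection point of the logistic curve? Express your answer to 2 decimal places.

8.17 hours

Logistic growth is fastest at N = K/2 = 1.205×10^6.
A = (K − N₀)/N₀ = 29.499. Set K/(1 + A·e^(−rt)) = K/2 → A·e^(−rt) = 1.
e^(−0.414t) = 1/29.499 = 0.0338999, so t = ln(29.499)/0.414 = 3.3843/0.414 = 8.1747.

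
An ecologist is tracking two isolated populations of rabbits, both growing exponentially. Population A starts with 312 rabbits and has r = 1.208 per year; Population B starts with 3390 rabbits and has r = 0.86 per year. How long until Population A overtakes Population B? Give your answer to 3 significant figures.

6.86 years

Set 312·e^(1.208t) = 3390·e^(0.86t).
e^((1.208 − 0.86)t) = 3390/312 → e^(0.348·t) = 10.865.
0.348·t = ln(10.865) = 2.3856, so t = 2.3856/0.348 = 6.8551.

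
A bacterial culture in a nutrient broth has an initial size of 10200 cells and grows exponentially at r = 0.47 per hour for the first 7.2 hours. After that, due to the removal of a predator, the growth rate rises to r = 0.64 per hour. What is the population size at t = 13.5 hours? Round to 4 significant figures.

16960000 cells

Phase 1: N(7.2) = 10200·e^(0.47×7.2) = 10200·e^3.384 = 300783.
Phase 2 runs for 13.5 − 7.2 = 6.3 hours at r = 0.64.
N(13.5) = 300783·e^(0.64×6.3) = 300783·e^4.032 = 1.695618×10^7.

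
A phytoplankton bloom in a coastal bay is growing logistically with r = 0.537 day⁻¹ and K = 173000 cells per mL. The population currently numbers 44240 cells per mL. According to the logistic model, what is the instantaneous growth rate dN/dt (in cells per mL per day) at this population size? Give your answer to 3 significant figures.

dN/dt = rN(1 − N/K) = 0.537 × 44240 × (1 − 44240/173000).
1 − 44240/173000 = 0.74428; dN/dt = 0.537 × 44240 × 0.74428 = 17682.

17700 cells per mL per day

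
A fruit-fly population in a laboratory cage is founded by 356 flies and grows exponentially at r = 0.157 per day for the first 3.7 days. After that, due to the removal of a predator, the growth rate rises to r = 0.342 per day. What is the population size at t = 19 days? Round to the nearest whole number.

Phase 1: N(3.7) = 356·e^(0.157×3.7) = 356·e^0.5809 = 636.402.
Phase 2 runs for 19 − 3.7 = 15.3 days at r = 0.342.
N(19) = 636.402·e^(0.342×15.3) = 636.402·e^5.233 = 119185.

119185 flies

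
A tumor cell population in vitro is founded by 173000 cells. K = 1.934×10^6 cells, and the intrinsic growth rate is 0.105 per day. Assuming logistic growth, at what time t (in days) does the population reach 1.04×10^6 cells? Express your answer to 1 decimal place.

23.5 days

A = (K − N₀)/N₀ = (1.934×10^6 − 173000)/173000 = 10.179.
Solve 1.934×10^6/(1 + 10.179·e^(−0.105t)) = 1.04×10^6: 1 + 10.179·e^(−0.105t) = 1.8596, so e^(−0.105t) = 0.0844483.
−0.105·t = ln(0.0844483) = -2.4716, so t = 2.4716/0.105 = 23.539.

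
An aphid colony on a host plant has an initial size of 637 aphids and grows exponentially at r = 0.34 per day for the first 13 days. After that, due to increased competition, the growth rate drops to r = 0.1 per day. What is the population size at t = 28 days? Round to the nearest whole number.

Phase 1: N(13) = 637·e^(0.34×13) = 637·e^4.42 = 52932.3.
Phase 2 runs for 28 − 13 = 15 days at r = 0.1.
N(28) = 52932.3·e^(0.1×15) = 52932.3·e^1.5 = 237226.

237226 aphids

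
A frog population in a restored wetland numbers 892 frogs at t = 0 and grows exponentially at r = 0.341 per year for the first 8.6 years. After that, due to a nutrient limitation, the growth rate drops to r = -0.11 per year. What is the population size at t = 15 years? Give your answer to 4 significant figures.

Phase 1: N(8.6) = 892·e^(0.341×8.6) = 892·e^2.933 = 16748.5.
Phase 2 runs for 15 − 8.6 = 6.4 years at r = -0.11.
N(15) = 16748.5·e^(-0.11×6.4) = 16748.5·e^-0.704 = 8283.87.

8284 frogs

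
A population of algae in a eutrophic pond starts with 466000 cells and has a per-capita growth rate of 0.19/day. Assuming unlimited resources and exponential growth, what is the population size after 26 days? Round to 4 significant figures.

N(t) = N₀·e^(rt) = 466000 × e^(0.19×26) = 466000 × e^4.94.
e^4.94 ≈ 139.77, so N ≈ 466000 × 139.77 = 6.513294×10^7.

65130000 cells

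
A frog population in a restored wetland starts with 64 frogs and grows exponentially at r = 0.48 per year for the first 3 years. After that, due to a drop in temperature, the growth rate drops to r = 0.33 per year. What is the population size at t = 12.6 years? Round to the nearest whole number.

6418 frogs

Phase 1: N(3) = 64·e^(0.48×3) = 64·e^1.44 = 270.125.
Phase 2 runs for 12.6 − 3 = 9.6 years at r = 0.33.
N(12.6) = 270.125·e^(0.33×9.6) = 270.125·e^3.168 = 6418.14.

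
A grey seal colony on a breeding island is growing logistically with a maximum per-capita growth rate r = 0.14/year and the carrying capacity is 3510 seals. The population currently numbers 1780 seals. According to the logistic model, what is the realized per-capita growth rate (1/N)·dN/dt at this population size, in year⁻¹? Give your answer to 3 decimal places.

(1/N)·dN/dt = r(1 − N/K) = 0.14 × (1 − 1780/3510).
= 0.14 × 0.49288 = 0.069003.

0.069 per year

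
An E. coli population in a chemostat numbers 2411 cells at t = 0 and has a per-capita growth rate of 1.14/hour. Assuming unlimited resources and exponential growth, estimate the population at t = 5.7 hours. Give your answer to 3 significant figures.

N(t) = N₀·e^(rt) = 2411 × e^(1.14×5.7) = 2411 × e^6.498.
e^6.498 ≈ 663.81, so N ≈ 2411 × 663.81 = 1.600452×10^6.

1600000 cells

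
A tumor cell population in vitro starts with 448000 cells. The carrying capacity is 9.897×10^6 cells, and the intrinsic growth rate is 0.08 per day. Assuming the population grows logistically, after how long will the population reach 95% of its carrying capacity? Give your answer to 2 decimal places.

74.92 days

A = (K − N₀)/N₀ = (9.897×10^6 − 448000)/448000 = 21.092.
Solve 9.897×10^6/(1 + 21.092·e^(−0.08t)) = 9.40215×10^6: 1 + 21.092·e^(−0.08t) = 1.0526, so e^(−0.08t) = 0.00249539.
−0.08·t = ln(0.00249539) = -5.9933, so t = 5.9933/0.08 = 74.916.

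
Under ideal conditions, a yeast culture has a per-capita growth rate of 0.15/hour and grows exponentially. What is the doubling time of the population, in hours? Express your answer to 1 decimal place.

Doubling time t_d = ln(2)/r = 0.6931/0.15 = 4.621.

4.6 hours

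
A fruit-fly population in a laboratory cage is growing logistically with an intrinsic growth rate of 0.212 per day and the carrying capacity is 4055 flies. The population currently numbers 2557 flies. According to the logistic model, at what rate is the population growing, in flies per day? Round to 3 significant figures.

dN/dt = rN(1 − N/K) = 0.212 × 2557 × (1 − 2557/4055).
1 − 2557/4055 = 0.36942; dN/dt = 0.212 × 2557 × 0.36942 = 200.26.

200 flies per day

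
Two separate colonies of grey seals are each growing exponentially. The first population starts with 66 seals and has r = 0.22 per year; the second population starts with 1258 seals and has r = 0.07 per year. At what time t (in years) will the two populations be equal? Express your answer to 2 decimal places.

19.65 years

Set 66·e^(0.22t) = 1258·e^(0.07t).
e^((0.22 − 0.07)t) = 1258/66 → e^(0.15·t) = 19.061.
0.15·t = ln(19.061) = 2.9476, so t = 2.9476/0.15 = 19.651.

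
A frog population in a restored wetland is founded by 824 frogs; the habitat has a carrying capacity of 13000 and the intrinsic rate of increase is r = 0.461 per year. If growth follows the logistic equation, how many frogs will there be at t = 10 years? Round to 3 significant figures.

11300 frogs

A = (K − N₀)/N₀ = (13000 − 824)/824 = 14.777.
N(t) = K/(1 + A·e^(−rt)) = 13000/(1 + 14.777×e^(−0.461×10)).
e^(−4.61) = 0.0099518; denominator = 1 + 14.777×0.0099518 = 1.1471.
N = 13000/1.1471 = 11333.4.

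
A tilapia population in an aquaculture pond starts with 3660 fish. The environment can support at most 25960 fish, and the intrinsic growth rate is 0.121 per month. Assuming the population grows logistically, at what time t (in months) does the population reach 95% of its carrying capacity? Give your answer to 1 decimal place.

A = (K − N₀)/N₀ = (25960 − 3660)/3660 = 6.0929.
Solve 25960/(1 + 6.0929·e^(−0.121t)) = 24662: 1 + 6.0929·e^(−0.121t) = 1.0526, so e^(−0.121t) = 0.00863819.
−0.121·t = ln(0.00863819) = -4.7516, so t = 4.7516/0.121 = 39.269.

39.3 months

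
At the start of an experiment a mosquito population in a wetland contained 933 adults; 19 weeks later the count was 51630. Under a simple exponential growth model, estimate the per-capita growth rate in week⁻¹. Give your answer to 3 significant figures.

0.211 per week

From N(t) = N₀·e^(rt): e^(r·19) = 51630/933 = 55.338.
r·19 = ln(55.338) = 4.0135, so r = 4.0135/19 = 0.21123.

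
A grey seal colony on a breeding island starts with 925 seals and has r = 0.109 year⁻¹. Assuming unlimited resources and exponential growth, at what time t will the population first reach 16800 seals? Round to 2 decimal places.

26.60 years

Set N₀·e^(rt) = 16800: e^(0.109·t) = 16800/925 = 18.162.
0.109·t = ln(18.162) = 2.8993, so t = 2.8993/0.109 = 26.599.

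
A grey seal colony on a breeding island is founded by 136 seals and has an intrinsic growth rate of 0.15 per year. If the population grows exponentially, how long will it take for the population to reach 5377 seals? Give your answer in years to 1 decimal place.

Set N₀·e^(rt) = 5377: e^(0.15·t) = 5377/136 = 39.537.
0.15·t = ln(39.537) = 3.6772, so t = 3.6772/0.15 = 24.515.

24.5 years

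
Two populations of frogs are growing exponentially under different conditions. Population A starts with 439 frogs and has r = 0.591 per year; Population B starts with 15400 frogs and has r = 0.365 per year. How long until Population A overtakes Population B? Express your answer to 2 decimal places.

Set 439·e^(0.591t) = 15400·e^(0.365t).
e^((0.591 − 0.365)t) = 15400/439 → e^(0.226·t) = 35.08.
0.226·t = ln(35.08) = 3.5576, so t = 3.5576/0.226 = 15.742.

15.74 years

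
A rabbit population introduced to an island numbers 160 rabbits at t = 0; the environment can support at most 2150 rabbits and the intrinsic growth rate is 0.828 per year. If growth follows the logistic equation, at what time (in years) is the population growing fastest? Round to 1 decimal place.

Logistic growth is fastest at N = K/2 = 1075.
A = (K − N₀)/N₀ = 12.438. Set K/(1 + A·e^(−rt)) = K/2 → A·e^(−rt) = 1.
e^(−0.828t) = 1/12.438 = 0.080402, so t = ln(12.438)/0.828 = 2.5207/0.828 = 3.0443.

3.0 years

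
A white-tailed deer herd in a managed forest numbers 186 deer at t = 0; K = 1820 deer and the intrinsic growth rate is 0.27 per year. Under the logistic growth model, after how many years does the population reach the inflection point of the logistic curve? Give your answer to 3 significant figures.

8.05 years

Logistic growth is fastest at N = K/2 = 910.
A = (K − N₀)/N₀ = 8.7849. Set K/(1 + A·e^(−rt)) = K/2 → A·e^(−rt) = 1.
e^(−0.27t) = 1/8.7849 = 0.113831, so t = ln(8.7849)/0.27 = 2.173/0.27 = 8.0483.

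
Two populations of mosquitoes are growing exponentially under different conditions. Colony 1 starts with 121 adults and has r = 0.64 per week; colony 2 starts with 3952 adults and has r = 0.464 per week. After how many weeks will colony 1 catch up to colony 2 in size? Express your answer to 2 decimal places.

Set 121·e^(0.64t) = 3952·e^(0.464t).
e^((0.64 − 0.464)t) = 3952/121 → e^(0.176·t) = 32.661.
0.176·t = ln(32.661) = 3.4862, so t = 3.4862/0.176 = 19.808.

19.81 weeks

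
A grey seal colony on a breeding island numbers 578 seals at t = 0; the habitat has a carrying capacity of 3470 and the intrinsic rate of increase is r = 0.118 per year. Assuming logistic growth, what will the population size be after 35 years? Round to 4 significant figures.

3212 seals

A = (K − N₀)/N₀ = (3470 − 578)/578 = 5.0035.
N(t) = K/(1 + A·e^(−rt)) = 3470/(1 + 5.0035×e^(−0.118×35)).
e^(−4.13) = 0.016083; denominator = 1 + 5.0035×0.016083 = 1.0805.
N = 3470/1.0805 = 3211.57.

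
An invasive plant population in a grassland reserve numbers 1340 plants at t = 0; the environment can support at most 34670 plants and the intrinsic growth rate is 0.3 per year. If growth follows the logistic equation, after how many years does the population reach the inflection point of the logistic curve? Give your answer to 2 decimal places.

Logistic growth is fastest at N = K/2 = 17335.
A = (K − N₀)/N₀ = 24.873. Set K/(1 + A·e^(−rt)) = K/2 → A·e^(−rt) = 1.
e^(−0.3t) = 1/24.873 = 0.040204, so t = ln(24.873)/0.3 = 3.2138/0.3 = 10.713.

10.71 years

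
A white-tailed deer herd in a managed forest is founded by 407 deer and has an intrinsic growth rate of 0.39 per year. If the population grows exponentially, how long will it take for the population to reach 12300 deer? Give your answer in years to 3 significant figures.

Set N₀·e^(rt) = 12300: e^(0.39·t) = 12300/407 = 30.221.
0.39·t = ln(30.221) = 3.4085, so t = 3.4085/0.39 = 8.7398.

8.74 years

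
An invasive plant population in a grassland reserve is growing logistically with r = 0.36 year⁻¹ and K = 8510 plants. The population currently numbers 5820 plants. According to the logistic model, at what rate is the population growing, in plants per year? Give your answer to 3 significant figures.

dN/dt = rN(1 − N/K) = 0.36 × 5820 × (1 − 5820/8510).
1 − 5820/8510 = 0.3161; dN/dt = 0.36 × 5820 × 0.3161 = 662.29.

662 plants per year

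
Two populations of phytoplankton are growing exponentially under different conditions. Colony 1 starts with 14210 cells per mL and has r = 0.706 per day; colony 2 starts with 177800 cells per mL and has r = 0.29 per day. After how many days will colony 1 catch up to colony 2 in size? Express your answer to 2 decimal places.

Set 14210·e^(0.706t) = 177800·e^(0.29t).
e^((0.706 − 0.29)t) = 177800/14210 → e^(0.416·t) = 12.512.
0.416·t = ln(12.512) = 2.5267, so t = 2.5267/0.416 = 6.0738.

6.07 days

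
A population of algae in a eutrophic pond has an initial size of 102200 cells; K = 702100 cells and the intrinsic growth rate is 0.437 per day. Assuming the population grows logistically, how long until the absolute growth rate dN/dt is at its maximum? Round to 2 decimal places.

Logistic growth is fastest at N = K/2 = 351050.
A = (K − N₀)/N₀ = 5.8699. Set K/(1 + A·e^(−rt)) = K/2 → A·e^(−rt) = 1.
e^(−0.437t) = 1/5.8699 = 0.170362, so t = ln(5.8699)/0.437 = 1.7698/0.437 = 4.05.

4.05 days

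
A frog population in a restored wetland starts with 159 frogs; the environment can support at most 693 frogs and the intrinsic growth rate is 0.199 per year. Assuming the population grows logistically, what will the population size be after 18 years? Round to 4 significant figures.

A = (K − N₀)/N₀ = (693 − 159)/159 = 3.3585.
N(t) = K/(1 + A·e^(−rt)) = 693/(1 + 3.3585×e^(−0.199×18)).
e^(−3.582) = 0.02782; denominator = 1 + 3.3585×0.02782 = 1.0934.
N = 693/1.0934 = 633.784.

633.8 frogs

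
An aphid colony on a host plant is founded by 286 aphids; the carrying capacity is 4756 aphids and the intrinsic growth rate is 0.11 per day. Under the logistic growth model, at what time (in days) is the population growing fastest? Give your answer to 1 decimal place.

25.0 days

Logistic growth is fastest at N = K/2 = 2378.
A = (K − N₀)/N₀ = 15.629. Set K/(1 + A·e^(−rt)) = K/2 → A·e^(−rt) = 1.
e^(−0.11t) = 1/15.629 = 0.0639821, so t = ln(15.629)/0.11 = 2.7492/0.11 = 24.992.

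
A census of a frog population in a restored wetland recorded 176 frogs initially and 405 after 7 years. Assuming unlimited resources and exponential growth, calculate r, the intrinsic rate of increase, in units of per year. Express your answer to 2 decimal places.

From N(t) = N₀·e^(rt): e^(r·7) = 405/176 = 2.3011.
r·7 = ln(2.3011) = 0.8334, so r = 0.8334/7 = 0.11906.

0.12 per year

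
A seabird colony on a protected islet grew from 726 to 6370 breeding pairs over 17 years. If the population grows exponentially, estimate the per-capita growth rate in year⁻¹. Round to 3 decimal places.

0.128 per year

From N(t) = N₀·e^(rt): e^(r·17) = 6370/726 = 8.7741.
r·17 = ln(8.7741) = 2.1718, so r = 2.1718/17 = 0.12775.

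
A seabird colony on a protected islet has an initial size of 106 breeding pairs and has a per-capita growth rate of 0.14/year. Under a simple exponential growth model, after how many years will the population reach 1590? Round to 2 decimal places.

Set N₀·e^(rt) = 1590: e^(0.14·t) = 1590/106 = 15.
0.14·t = ln(15) = 2.7081, so t = 2.7081/0.14 = 19.343.

19.34 years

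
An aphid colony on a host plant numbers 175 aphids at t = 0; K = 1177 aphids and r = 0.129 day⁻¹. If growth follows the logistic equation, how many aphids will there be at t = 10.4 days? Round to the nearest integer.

471 aphids

A = (K − N₀)/N₀ = (1177 − 175)/175 = 5.7257.
N(t) = K/(1 + A·e^(−rt)) = 1177/(1 + 5.7257×e^(−0.129×10.4)).
e^(−1.342) = 0.26143; denominator = 1 + 5.7257×0.26143 = 2.4969.
N = 1177/2.4969 = 471.393.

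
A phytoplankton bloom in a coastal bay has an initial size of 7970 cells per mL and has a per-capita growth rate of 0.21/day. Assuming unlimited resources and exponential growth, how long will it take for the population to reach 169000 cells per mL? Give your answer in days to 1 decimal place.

14.5 days

Set N₀·e^(rt) = 169000: e^(0.21·t) = 169000/7970 = 21.205.
0.21·t = ln(21.205) = 3.0542, so t = 3.0542/0.21 = 14.544.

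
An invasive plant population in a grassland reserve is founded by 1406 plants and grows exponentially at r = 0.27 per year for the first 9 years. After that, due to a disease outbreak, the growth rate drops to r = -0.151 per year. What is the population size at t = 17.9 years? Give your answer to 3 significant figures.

Phase 1: N(9) = 1406·e^(0.27×9) = 1406·e^2.43 = 15970.6.
Phase 2 runs for 17.9 − 9 = 8.9 years at r = -0.151.
N(17.9) = 15970.6·e^(-0.151×8.9) = 15970.6·e^-1.344 = 4165.55.

4170 plants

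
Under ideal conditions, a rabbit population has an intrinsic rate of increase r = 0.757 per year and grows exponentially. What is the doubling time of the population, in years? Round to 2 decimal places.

0.92 years

Doubling time t_d = ln(2)/r = 0.6931/0.757 = 0.91565.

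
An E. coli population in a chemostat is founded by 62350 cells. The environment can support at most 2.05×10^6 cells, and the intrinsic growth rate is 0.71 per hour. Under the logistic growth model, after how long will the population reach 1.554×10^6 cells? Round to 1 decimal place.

A = (K − N₀)/N₀ = (2.05×10^6 − 62350)/62350 = 31.879.
Solve 2.05×10^6/(1 + 31.879·e^(−0.71t)) = 1.554×10^6: 1 + 31.879·e^(−0.71t) = 1.3192, so e^(−0.71t) = 0.0100121.
−0.71·t = ln(0.0100121) = -4.604, so t = 4.604/0.71 = 6.4844.

6.5 hours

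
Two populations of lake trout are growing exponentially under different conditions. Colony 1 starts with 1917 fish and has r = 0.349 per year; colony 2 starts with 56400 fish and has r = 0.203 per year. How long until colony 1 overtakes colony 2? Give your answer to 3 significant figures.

23.2 years

Set 1917·e^(0.349t) = 56400·e^(0.203t).
e^((0.349 − 0.203)t) = 56400/1917 → e^(0.146·t) = 29.421.
0.146·t = ln(29.421) = 3.3817, so t = 3.3817/0.146 = 23.162.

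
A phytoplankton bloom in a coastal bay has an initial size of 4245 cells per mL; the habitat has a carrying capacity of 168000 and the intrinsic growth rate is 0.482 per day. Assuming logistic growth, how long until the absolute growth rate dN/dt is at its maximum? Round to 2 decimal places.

Logistic growth is fastest at N = K/2 = 84000.
A = (K − N₀)/N₀ = 38.576. Set K/(1 + A·e^(−rt)) = K/2 → A·e^(−rt) = 1.
e^(−0.482t) = 1/38.576 = 0.0259229, so t = ln(38.576)/0.482 = 3.6526/0.482 = 7.5781.

7.58 days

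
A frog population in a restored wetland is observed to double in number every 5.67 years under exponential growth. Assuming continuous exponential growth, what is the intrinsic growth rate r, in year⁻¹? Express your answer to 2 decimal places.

0.12 per year

r = ln(2)/t_d = 0.6931/5.67 = 0.12225.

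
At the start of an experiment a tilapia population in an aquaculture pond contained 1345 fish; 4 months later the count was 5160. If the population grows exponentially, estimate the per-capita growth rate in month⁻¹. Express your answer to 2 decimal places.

From N(t) = N₀·e^(rt): e^(r·4) = 5160/1345 = 3.8364.
r·4 = ln(3.8364) = 1.3445, so r = 1.3445/4 = 0.33614.

0.34 per month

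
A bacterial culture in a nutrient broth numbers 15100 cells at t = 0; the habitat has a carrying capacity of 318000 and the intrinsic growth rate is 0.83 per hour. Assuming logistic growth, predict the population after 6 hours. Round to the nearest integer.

A = (K − N₀)/N₀ = (318000 − 15100)/15100 = 20.06.
N(t) = K/(1 + A·e^(−rt)) = 318000/(1 + 20.06×e^(−0.83×6)).
e^(−4.98) = 0.0068741; denominator = 1 + 20.06×0.0068741 = 1.1379.
N = 318000/1.1379 = 279464.

279464 cells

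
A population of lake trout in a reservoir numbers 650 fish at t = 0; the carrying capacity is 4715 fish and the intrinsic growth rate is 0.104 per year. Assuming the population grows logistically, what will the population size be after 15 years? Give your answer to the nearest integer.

2037 fish

A = (K − N₀)/N₀ = (4715 − 650)/650 = 6.2538.
N(t) = K/(1 + A·e^(−rt)) = 4715/(1 + 6.2538×e^(−0.104×15)).
e^(−1.56) = 0.21014; denominator = 1 + 6.2538×0.21014 = 2.3142.
N = 4715/2.3142 = 2037.46.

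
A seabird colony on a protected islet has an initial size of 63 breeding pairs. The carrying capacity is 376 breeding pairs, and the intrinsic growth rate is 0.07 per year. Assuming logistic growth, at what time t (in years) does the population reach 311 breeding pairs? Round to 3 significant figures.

45.3 years

A = (K − N₀)/N₀ = (376 − 63)/63 = 4.9683.
Solve 376/(1 + 4.9683·e^(−0.07t)) = 311: 1 + 4.9683·e^(−0.07t) = 1.209, so e^(−0.07t) = 0.0420677.
−0.07·t = ln(0.0420677) = -3.1685, so t = 3.1685/0.07 = 45.264.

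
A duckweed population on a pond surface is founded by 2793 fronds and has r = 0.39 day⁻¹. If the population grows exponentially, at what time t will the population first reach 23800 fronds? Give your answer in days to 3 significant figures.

Set N₀·e^(rt) = 23800: e^(0.39·t) = 23800/2793 = 8.5213.
0.39·t = ln(8.5213) = 2.1426, so t = 2.1426/0.39 = 5.4938.

5.49 days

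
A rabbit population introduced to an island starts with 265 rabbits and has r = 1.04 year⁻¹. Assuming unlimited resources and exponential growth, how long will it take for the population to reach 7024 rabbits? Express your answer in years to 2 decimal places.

Set N₀·e^(rt) = 7024: e^(1.04·t) = 7024/265 = 26.506.
1.04·t = ln(26.506) = 3.2774, so t = 3.2774/1.04 = 3.1513.

3.15 years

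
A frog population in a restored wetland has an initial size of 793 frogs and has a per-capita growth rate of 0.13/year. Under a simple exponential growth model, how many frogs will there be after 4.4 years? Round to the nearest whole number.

1405 frogs

N(t) = N₀·e^(rt) = 793 × e^(0.13×4.4) = 793 × e^0.572.
e^0.572 ≈ 1.7718, so N ≈ 793 × 1.7718 = 1405.04.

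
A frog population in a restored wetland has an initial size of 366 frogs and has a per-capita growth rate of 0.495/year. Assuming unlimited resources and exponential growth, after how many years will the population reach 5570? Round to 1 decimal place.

5.5 years

Set N₀·e^(rt) = 5570: e^(0.495·t) = 5570/366 = 15.219.
0.495·t = ln(15.219) = 2.7225, so t = 2.7225/0.495 = 5.5.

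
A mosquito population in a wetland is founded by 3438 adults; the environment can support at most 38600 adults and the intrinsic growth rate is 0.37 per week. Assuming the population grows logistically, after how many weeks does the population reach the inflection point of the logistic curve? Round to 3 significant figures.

Logistic growth is fastest at N = K/2 = 19300.
A = (K − N₀)/N₀ = 10.227. Set K/(1 + A·e^(−rt)) = K/2 → A·e^(−rt) = 1.
e^(−0.37t) = 1/10.227 = 0.097776, so t = ln(10.227)/0.37 = 2.3251/0.37 = 6.284.

6.28 weeks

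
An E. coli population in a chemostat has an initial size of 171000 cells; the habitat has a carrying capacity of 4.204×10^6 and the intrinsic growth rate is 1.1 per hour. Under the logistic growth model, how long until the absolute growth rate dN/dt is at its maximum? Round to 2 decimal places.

Logistic growth is fastest at N = K/2 = 2.102×10^6.
A = (K − N₀)/N₀ = 23.585. Set K/(1 + A·e^(−rt)) = K/2 → A·e^(−rt) = 1.
e^(−1.1t) = 1/23.585 = 0.0424002, so t = ln(23.585)/1.1 = 3.1606/1.1 = 2.8733.

2.87 hours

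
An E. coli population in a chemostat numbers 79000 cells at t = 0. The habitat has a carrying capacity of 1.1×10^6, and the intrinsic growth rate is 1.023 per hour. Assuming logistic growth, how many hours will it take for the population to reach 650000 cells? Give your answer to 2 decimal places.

A = (K − N₀)/N₀ = (1.1×10^6 − 79000)/79000 = 12.924.
Solve 1.1×10^6/(1 + 12.924·e^(−1.023t)) = 650000: 1 + 12.924·e^(−1.023t) = 1.6923, so e^(−1.023t) = 0.0535674.
−1.023·t = ln(0.0535674) = -2.9268, so t = 2.9268/1.023 = 2.861.

2.86 hours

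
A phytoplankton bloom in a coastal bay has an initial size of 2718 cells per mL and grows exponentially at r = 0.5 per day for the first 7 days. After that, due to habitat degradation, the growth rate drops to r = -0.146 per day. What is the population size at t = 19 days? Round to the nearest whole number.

Phase 1: N(7) = 2718·e^(0.5×7) = 2718·e^3.5 = 90007.8.
Phase 2 runs for 19 − 7 = 12 days at r = -0.146.
N(19) = 90007.8·e^(-0.146×12) = 90007.8·e^-1.752 = 15609.8.

15610 cells per mL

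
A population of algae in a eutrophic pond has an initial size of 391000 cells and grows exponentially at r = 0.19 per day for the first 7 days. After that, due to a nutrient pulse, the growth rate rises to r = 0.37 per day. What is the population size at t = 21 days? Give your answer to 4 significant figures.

Phase 1: N(7) = 391000·e^(0.19×7) = 391000·e^1.33 = 1.478388×10^6.
Phase 2 runs for 21 − 7 = 14 days at r = 0.37.
N(21) = 1.478388×10^6·e^(0.37×14) = 1.478388×10^6·e^5.18 = 2.626841×10^8.

262700000 cells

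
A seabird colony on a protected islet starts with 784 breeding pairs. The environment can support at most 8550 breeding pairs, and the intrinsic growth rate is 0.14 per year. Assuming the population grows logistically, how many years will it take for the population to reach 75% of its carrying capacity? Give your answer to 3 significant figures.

24.2 years

A = (K − N₀)/N₀ = (8550 − 784)/784 = 9.9056.
Solve 8550/(1 + 9.9056·e^(−0.14t)) = 6412.5: 1 + 9.9056·e^(−0.14t) = 1.3333, so e^(−0.14t) = 0.033651.
−0.14·t = ln(0.033651) = -3.3917, so t = 3.3917/0.14 = 24.227.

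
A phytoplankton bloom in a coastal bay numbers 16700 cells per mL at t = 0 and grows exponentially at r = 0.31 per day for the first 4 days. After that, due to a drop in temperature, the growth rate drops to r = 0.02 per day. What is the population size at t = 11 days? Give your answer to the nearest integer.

Phase 1: N(4) = 16700·e^(0.31×4) = 16700·e^1.24 = 57708.7.
Phase 2 runs for 11 − 4 = 7 days at r = 0.02.
N(11) = 57708.7·e^(0.02×7) = 57708.7·e^0.14 = 66380.9.

66381 cells per mL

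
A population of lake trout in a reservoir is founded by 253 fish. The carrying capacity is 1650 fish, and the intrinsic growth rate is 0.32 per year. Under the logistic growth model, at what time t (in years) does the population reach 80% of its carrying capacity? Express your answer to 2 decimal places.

A = (K − N₀)/N₀ = (1650 − 253)/253 = 5.5217.
Solve 1650/(1 + 5.5217·e^(−0.32t)) = 1320: 1 + 5.5217·e^(−0.32t) = 1.25, so e^(−0.32t) = 0.0452756.
−0.32·t = ln(0.0452756) = -3.095, so t = 3.095/0.32 = 9.6718.

9.67 years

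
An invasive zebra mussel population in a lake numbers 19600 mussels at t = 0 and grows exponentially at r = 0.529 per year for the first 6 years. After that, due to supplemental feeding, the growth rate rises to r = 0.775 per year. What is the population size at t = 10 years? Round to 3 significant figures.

10400000 mussels

Phase 1: N(6) = 19600·e^(0.529×6) = 19600·e^3.174 = 468497.
Phase 2 runs for 10 − 6 = 4 years at r = 0.775.
N(10) = 468497·e^(0.775×4) = 468497·e^3.1 = 1.039967×10^7.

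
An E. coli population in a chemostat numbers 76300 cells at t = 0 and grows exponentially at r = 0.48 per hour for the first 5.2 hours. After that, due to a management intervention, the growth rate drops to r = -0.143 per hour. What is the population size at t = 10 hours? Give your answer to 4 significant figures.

Phase 1: N(5.2) = 76300·e^(0.48×5.2) = 76300·e^2.496 = 925814.
Phase 2 runs for 10 − 5.2 = 4.8 hours at r = -0.143.
N(10) = 925814·e^(-0.143×4.8) = 925814·e^-0.6864 = 466041.

466000 cells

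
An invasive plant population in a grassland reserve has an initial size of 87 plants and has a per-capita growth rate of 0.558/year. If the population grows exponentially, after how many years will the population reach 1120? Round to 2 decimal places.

4.58 years

Set N₀·e^(rt) = 1120: e^(0.558·t) = 1120/87 = 12.874.
0.558·t = ln(12.874) = 2.5552, so t = 2.5552/0.558 = 4.5792.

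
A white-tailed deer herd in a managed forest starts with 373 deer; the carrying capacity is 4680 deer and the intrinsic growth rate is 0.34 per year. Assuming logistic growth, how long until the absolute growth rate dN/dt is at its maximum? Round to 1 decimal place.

7.2 years

Logistic growth is fastest at N = K/2 = 2340.
A = (K − N₀)/N₀ = 11.547. Set K/(1 + A·e^(−rt)) = K/2 → A·e^(−rt) = 1.
e^(−0.34t) = 1/11.547 = 0.0866032, so t = ln(11.547)/0.34 = 2.4464/0.34 = 7.1953.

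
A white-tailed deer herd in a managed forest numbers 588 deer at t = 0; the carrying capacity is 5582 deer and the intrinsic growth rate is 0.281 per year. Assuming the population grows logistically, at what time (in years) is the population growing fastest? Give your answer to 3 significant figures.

Logistic growth is fastest at N = K/2 = 2791.
A = (K − N₀)/N₀ = 8.4932. Set K/(1 + A·e^(−rt)) = K/2 → A·e^(−rt) = 1.
e^(−0.281t) = 1/8.4932 = 0.117741, so t = ln(8.4932)/0.281 = 2.1393/0.281 = 7.613.

7.61 years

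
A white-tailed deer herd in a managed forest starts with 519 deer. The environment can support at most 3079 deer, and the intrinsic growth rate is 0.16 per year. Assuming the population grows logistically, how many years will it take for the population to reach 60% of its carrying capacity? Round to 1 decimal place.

A = (K − N₀)/N₀ = (3079 − 519)/519 = 4.9326.
Solve 3079/(1 + 4.9326·e^(−0.16t)) = 1847.4: 1 + 4.9326·e^(−0.16t) = 1.6667, so e^(−0.16t) = 0.135156.
−0.16·t = ln(0.135156) = -2.0013, so t = 2.0013/0.16 = 12.508.

12.5 years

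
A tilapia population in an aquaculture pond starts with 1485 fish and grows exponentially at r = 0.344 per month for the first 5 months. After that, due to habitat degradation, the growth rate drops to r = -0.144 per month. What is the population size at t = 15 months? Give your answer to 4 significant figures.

Phase 1: N(5) = 1485·e^(0.344×5) = 1485·e^1.72 = 8293.02.
Phase 2 runs for 15 − 5 = 10 months at r = -0.144.
N(15) = 8293.02·e^(-0.144×10) = 8293.02·e^-1.44 = 1964.85.

1965 fish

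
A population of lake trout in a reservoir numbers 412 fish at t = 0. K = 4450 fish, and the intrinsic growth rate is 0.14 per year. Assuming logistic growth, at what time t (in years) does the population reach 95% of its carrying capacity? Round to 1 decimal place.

37.3 years

A = (K − N₀)/N₀ = (4450 − 412)/412 = 9.801.
Solve 4450/(1 + 9.801·e^(−0.14t)) = 4227.5: 1 + 9.801·e^(−0.14t) = 1.0526, so e^(−0.14t) = 0.00537004.
−0.14·t = ln(0.00537004) = -5.2269, so t = 5.2269/0.14 = 37.335.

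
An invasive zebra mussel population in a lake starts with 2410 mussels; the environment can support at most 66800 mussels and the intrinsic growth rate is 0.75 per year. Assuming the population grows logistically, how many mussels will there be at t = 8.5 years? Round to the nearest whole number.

A = (K − N₀)/N₀ = (66800 − 2410)/2410 = 26.718.
N(t) = K/(1 + A·e^(−rt)) = 66800/(1 + 26.718×e^(−0.75×8.5)).
e^(−6.375) = 0.0017036; denominator = 1 + 26.718×0.0017036 = 1.0455.
N = 66800/1.0455 = 63891.8.

63892 mussels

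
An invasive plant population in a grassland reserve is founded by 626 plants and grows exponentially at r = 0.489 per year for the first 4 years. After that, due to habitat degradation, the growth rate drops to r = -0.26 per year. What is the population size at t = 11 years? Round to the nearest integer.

717 plants

Phase 1: N(4) = 626·e^(0.489×4) = 626·e^1.956 = 4426.44.
Phase 2 runs for 11 − 4 = 7 years at r = -0.26.
N(11) = 4426.44·e^(-0.26×7) = 4426.44·e^-1.82 = 717.197.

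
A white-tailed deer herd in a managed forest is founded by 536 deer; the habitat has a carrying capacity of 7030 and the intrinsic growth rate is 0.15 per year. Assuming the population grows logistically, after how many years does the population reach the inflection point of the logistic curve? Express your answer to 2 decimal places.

Logistic growth is fastest at N = K/2 = 3515.
A = (K − N₀)/N₀ = 12.116. Set K/(1 + A·e^(−rt)) = K/2 → A·e^(−rt) = 1.
e^(−0.15t) = 1/12.116 = 0.0825377, so t = ln(12.116)/0.15 = 2.4945/0.15 = 16.63.

16.63 years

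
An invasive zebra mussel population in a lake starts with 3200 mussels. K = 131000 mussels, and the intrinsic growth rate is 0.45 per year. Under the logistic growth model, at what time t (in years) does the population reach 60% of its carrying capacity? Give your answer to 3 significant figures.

9.10 years

A = (K − N₀)/N₀ = (131000 − 3200)/3200 = 39.938.
Solve 131000/(1 + 39.938·e^(−0.45t)) = 78600: 1 + 39.938·e^(−0.45t) = 1.6667, so e^(−0.45t) = 0.0166927.
−0.45·t = ln(0.0166927) = -4.0928, so t = 4.0928/0.45 = 9.0951.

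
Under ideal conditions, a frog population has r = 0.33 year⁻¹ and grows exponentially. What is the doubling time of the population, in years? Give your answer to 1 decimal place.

Doubling time t_d = ln(2)/r = 0.6931/0.33 = 2.1004.

2.1 years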